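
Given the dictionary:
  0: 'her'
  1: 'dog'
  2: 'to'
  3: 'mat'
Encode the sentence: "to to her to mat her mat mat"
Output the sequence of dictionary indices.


Look up each word in the dictionary:
  'to' -> 2
  'to' -> 2
  'her' -> 0
  'to' -> 2
  'mat' -> 3
  'her' -> 0
  'mat' -> 3
  'mat' -> 3

Encoded: [2, 2, 0, 2, 3, 0, 3, 3]


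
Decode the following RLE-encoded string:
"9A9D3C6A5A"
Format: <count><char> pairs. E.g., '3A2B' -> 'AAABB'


Expanding each <count><char> pair:
  9A -> 'AAAAAAAAA'
  9D -> 'DDDDDDDDD'
  3C -> 'CCC'
  6A -> 'AAAAAA'
  5A -> 'AAAAA'

Decoded = AAAAAAAAADDDDDDDDDCCCAAAAAAAAAAA


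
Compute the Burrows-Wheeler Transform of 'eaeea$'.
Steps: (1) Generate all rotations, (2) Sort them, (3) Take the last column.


Rotations (sorted):
  0: $eaeea -> last char: a
  1: a$eaee -> last char: e
  2: aeea$e -> last char: e
  3: ea$eae -> last char: e
  4: eaeea$ -> last char: $
  5: eea$ea -> last char: a


BWT = aeee$a


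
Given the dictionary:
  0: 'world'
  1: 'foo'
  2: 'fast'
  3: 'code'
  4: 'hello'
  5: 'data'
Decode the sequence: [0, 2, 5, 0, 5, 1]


Look up each index in the dictionary:
  0 -> 'world'
  2 -> 'fast'
  5 -> 'data'
  0 -> 'world'
  5 -> 'data'
  1 -> 'foo'

Decoded: "world fast data world data foo"


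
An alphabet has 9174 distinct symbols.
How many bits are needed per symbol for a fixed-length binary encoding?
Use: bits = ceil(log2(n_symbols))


log2(9174) = 13.1633
Bracket: 2^13 = 8192 < 9174 <= 2^14 = 16384
So ceil(log2(9174)) = 14

bits = ceil(log2(9174)) = ceil(13.1633) = 14 bits


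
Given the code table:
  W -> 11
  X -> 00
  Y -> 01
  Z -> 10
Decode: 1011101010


Decoding:
10 -> Z
11 -> W
10 -> Z
10 -> Z
10 -> Z


Result: ZWZZZ


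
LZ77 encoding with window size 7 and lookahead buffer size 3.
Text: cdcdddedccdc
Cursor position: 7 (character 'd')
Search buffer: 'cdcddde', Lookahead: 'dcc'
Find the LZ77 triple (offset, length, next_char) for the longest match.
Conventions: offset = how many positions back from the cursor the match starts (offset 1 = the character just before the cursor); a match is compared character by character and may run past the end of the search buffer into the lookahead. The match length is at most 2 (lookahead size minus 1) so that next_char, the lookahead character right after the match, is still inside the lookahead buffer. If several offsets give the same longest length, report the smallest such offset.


Try each offset into the search buffer:
  offset=1 (pos 6, char 'e'): match length 0
  offset=2 (pos 5, char 'd'): match length 1
  offset=3 (pos 4, char 'd'): match length 1
  offset=4 (pos 3, char 'd'): match length 1
  offset=5 (pos 2, char 'c'): match length 0
  offset=6 (pos 1, char 'd'): match length 2
  offset=7 (pos 0, char 'c'): match length 0
Longest match has length 2 at offset 6.
next_char = character at position 7 + 2 = 9 -> 'c'

Best match: offset=6, length=2 (matching 'dc' starting at position 1)
LZ77 triple: (6, 2, 'c')


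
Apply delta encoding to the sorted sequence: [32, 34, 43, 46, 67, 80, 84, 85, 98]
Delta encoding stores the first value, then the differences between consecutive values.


First value: 32
Deltas:
  34 - 32 = 2
  43 - 34 = 9
  46 - 43 = 3
  67 - 46 = 21
  80 - 67 = 13
  84 - 80 = 4
  85 - 84 = 1
  98 - 85 = 13


Delta encoded: [32, 2, 9, 3, 21, 13, 4, 1, 13]


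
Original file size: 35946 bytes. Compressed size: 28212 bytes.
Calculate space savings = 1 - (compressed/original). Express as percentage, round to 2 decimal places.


ratio = compressed/original = 28212/35946 = 0.784844
savings = 1 - ratio = 1 - 0.784844 = 0.215156
as a percentage: 0.215156 * 100 = 21.52%

Space savings = 1 - 28212/35946 = 21.52%


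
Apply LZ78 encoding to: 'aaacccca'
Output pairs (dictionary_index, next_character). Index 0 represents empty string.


LZ78 encoding steps:
Dictionary: {0: ''}
Step 1: w='' (idx 0), next='a' -> output (0, 'a'), add 'a' as idx 1
Step 2: w='a' (idx 1), next='a' -> output (1, 'a'), add 'aa' as idx 2
Step 3: w='' (idx 0), next='c' -> output (0, 'c'), add 'c' as idx 3
Step 4: w='c' (idx 3), next='c' -> output (3, 'c'), add 'cc' as idx 4
Step 5: w='c' (idx 3), next='a' -> output (3, 'a'), add 'ca' as idx 5


Encoded: [(0, 'a'), (1, 'a'), (0, 'c'), (3, 'c'), (3, 'a')]


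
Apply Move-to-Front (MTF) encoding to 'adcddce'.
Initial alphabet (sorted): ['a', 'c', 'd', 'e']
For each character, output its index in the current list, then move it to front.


MTF encoding:
'a': index 0 in ['a', 'c', 'd', 'e'] -> ['a', 'c', 'd', 'e']
'd': index 2 in ['a', 'c', 'd', 'e'] -> ['d', 'a', 'c', 'e']
'c': index 2 in ['d', 'a', 'c', 'e'] -> ['c', 'd', 'a', 'e']
'd': index 1 in ['c', 'd', 'a', 'e'] -> ['d', 'c', 'a', 'e']
'd': index 0 in ['d', 'c', 'a', 'e'] -> ['d', 'c', 'a', 'e']
'c': index 1 in ['d', 'c', 'a', 'e'] -> ['c', 'd', 'a', 'e']
'e': index 3 in ['c', 'd', 'a', 'e'] -> ['e', 'c', 'd', 'a']


Output: [0, 2, 2, 1, 0, 1, 3]


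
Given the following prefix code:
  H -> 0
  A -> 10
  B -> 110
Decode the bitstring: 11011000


Decoding step by step:
Bits 110 -> B
Bits 110 -> B
Bits 0 -> H
Bits 0 -> H


Decoded message: BBHH


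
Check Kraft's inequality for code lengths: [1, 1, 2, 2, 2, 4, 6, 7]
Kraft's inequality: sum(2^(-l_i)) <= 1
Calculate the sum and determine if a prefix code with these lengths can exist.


Sum = 2^(-1) + 2^(-1) + 2^(-2) + 2^(-2) + 2^(-2) + 2^(-4) + 2^(-6) + 2^(-7)
    = 0.5 + 0.5 + 0.25 + 0.25 + 0.25 + 0.0625 + 0.015625 + 0.0078125
    = 235/128 = 1.8359375
Since 1.8359375 > 1, Kraft's inequality is NOT satisfied.
A prefix code with these lengths CANNOT exist.

Kraft sum = 1.8359375. Not satisfied.


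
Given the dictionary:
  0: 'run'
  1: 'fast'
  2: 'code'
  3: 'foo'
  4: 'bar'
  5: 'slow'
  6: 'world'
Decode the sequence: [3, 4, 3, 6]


Look up each index in the dictionary:
  3 -> 'foo'
  4 -> 'bar'
  3 -> 'foo'
  6 -> 'world'

Decoded: "foo bar foo world"


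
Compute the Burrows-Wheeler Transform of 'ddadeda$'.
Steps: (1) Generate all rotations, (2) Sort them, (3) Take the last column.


Rotations (sorted):
  0: $ddadeda -> last char: a
  1: a$ddaded -> last char: d
  2: adeda$dd -> last char: d
  3: da$ddade -> last char: e
  4: dadeda$d -> last char: d
  5: ddadeda$ -> last char: $
  6: deda$dda -> last char: a
  7: eda$ddad -> last char: d


BWT = added$ad


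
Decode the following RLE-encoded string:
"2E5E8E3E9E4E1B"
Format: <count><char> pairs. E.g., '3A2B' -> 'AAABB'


Expanding each <count><char> pair:
  2E -> 'EE'
  5E -> 'EEEEE'
  8E -> 'EEEEEEEE'
  3E -> 'EEE'
  9E -> 'EEEEEEEEE'
  4E -> 'EEEE'
  1B -> 'B'

Decoded = EEEEEEEEEEEEEEEEEEEEEEEEEEEEEEEB


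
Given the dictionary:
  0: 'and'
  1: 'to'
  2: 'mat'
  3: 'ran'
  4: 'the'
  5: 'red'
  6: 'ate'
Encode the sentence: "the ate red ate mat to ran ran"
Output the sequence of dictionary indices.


Look up each word in the dictionary:
  'the' -> 4
  'ate' -> 6
  'red' -> 5
  'ate' -> 6
  'mat' -> 2
  'to' -> 1
  'ran' -> 3
  'ran' -> 3

Encoded: [4, 6, 5, 6, 2, 1, 3, 3]


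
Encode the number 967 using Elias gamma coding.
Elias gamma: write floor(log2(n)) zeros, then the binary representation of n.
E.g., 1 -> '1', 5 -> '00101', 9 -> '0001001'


num_bits = floor(log2(967)) + 1 = 10
leading_zeros = num_bits - 1 = 9
binary(967) = 1111000111

Elias gamma(967) = '000000000' + '1111000111' = 0000000001111000111 (19 bits)


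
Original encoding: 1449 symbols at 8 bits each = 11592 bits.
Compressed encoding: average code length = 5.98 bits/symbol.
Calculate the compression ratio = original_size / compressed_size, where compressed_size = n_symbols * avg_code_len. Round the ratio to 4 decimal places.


original_size = n_symbols * orig_bits = 1449 * 8 = 11592 bits
compressed_size = n_symbols * avg_code_len = 1449 * 5.98 = 8665.02 bits
ratio = original_size / compressed_size = 11592 / 8665.02 = 1.3378

Compression ratio = 1.3378


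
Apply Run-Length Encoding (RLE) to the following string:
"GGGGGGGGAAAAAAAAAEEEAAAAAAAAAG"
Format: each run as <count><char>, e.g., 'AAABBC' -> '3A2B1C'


Scanning runs left to right:
  i=0: run of 'G' x 8 -> '8G'
  i=8: run of 'A' x 9 -> '9A'
  i=17: run of 'E' x 3 -> '3E'
  i=20: run of 'A' x 9 -> '9A'
  i=29: run of 'G' x 1 -> '1G'

RLE = 8G9A3E9A1G


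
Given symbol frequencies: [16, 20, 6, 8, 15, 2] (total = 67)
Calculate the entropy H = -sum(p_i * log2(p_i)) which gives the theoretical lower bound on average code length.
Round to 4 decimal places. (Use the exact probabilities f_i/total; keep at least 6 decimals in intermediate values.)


Per-symbol terms -p_i * log2(p_i) with p_i = f_i/67:
  p = 16/67 = 0.238806: log2(p) = -2.066089, -p*log2(p) = 0.493394
  p = 20/67 = 0.298507: log2(p) = -1.744161, -p*log2(p) = 0.520645
  p = 6/67 = 0.089552: log2(p) = -3.481127, -p*log2(p) = 0.311743
  p = 8/67 = 0.119403: log2(p) = -3.066089, -p*log2(p) = 0.366100
  p = 15/67 = 0.223881: log2(p) = -2.159199, -p*log2(p) = 0.483403
  p = 2/67 = 0.029851: log2(p) = -5.066089, -p*log2(p) = 0.151227
H = 0.493394 + 0.520645 + 0.311743 + 0.366100 + 0.483403 + 0.151227 = 2.326512

H = 2.3265 bits/symbol


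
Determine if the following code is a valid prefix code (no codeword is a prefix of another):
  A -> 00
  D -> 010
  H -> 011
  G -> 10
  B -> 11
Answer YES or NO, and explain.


Checking each pair (does one codeword prefix another?):
  A='00' vs D='010': no prefix
  A='00' vs H='011': no prefix
  A='00' vs G='10': no prefix
  A='00' vs B='11': no prefix
  D='010' vs A='00': no prefix
  D='010' vs H='011': no prefix
  D='010' vs G='10': no prefix
  D='010' vs B='11': no prefix
  H='011' vs A='00': no prefix
  H='011' vs D='010': no prefix
  H='011' vs G='10': no prefix
  H='011' vs B='11': no prefix
  G='10' vs A='00': no prefix
  G='10' vs D='010': no prefix
  G='10' vs H='011': no prefix
  G='10' vs B='11': no prefix
  B='11' vs A='00': no prefix
  B='11' vs D='010': no prefix
  B='11' vs H='011': no prefix
  B='11' vs G='10': no prefix
No violation found over all pairs.

YES -- this is a valid prefix code. No codeword is a prefix of any other codeword.


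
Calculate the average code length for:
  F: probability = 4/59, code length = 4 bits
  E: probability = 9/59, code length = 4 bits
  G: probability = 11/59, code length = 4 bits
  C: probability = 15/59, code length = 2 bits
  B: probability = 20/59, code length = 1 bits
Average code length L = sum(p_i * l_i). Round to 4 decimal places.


Weighted contributions p_i * l_i:
  F: (4/59) * 4 = 16/59
  E: (9/59) * 4 = 36/59
  G: (11/59) * 4 = 44/59
  C: (15/59) * 2 = 30/59
  B: (20/59) * 1 = 20/59
Sum = (16 + 36 + 44 + 30 + 20)/59 = 146/59

L = 146/59 = 2.4746 bits/symbol


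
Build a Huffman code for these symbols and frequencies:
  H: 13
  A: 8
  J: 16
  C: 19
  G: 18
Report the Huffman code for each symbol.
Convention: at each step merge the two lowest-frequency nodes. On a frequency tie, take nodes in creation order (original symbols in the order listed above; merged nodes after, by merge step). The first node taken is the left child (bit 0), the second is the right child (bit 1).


Huffman tree construction:
Step 1: Merge A(8) + H(13) = 21
Step 2: Merge J(16) + G(18) = 34
Step 3: Merge C(19) + (A+H)(21) = 40
Step 4: Merge (J+G)(34) + (C+(A+H))(40) = 74
Read each symbol's code off the tree from the root (left child = 0, right child = 1).

Codes:
  H: 111 (length 3)
  A: 110 (length 3)
  J: 00 (length 2)
  C: 10 (length 2)
  G: 01 (length 2)
Average code length: 169/74 = 2.2838 bits/symbol


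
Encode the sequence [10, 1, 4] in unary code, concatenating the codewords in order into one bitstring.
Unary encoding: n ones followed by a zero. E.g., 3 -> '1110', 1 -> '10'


Encode each number as n ones followed by a terminating 0:
  10 -> 11111111110 (11 bits)
  1 -> 10 (2 bits)
  4 -> 11110 (5 bits)
Total length = 11 + 2 + 5 = 18 bits.

Unary([10, 1, 4]) = 111111111101011110 (18 bits)


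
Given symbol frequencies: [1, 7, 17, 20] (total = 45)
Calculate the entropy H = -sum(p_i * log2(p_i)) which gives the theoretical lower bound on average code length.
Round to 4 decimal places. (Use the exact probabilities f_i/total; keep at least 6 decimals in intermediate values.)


Per-symbol terms -p_i * log2(p_i) with p_i = f_i/45:
  p = 1/45 = 0.022222: log2(p) = -5.491853, -p*log2(p) = 0.122041
  p = 7/45 = 0.155556: log2(p) = -2.684498, -p*log2(p) = 0.417589
  p = 17/45 = 0.377778: log2(p) = -1.404390, -p*log2(p) = 0.530547
  p = 20/45 = 0.444444: log2(p) = -1.169925, -p*log2(p) = 0.519967
H = 0.122041 + 0.417589 + 0.530547 + 0.519967 = 1.590144

H = 1.5901 bits/symbol


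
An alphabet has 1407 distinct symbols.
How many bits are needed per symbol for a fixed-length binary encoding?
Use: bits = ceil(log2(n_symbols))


log2(1407) = 10.4584
Bracket: 2^10 = 1024 < 1407 <= 2^11 = 2048
So ceil(log2(1407)) = 11

bits = ceil(log2(1407)) = ceil(10.4584) = 11 bits


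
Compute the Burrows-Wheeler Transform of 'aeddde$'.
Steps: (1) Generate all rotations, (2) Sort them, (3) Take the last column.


Rotations (sorted):
  0: $aeddde -> last char: e
  1: aeddde$ -> last char: $
  2: ddde$ae -> last char: e
  3: dde$aed -> last char: d
  4: de$aedd -> last char: d
  5: e$aeddd -> last char: d
  6: eddde$a -> last char: a


BWT = e$eddda


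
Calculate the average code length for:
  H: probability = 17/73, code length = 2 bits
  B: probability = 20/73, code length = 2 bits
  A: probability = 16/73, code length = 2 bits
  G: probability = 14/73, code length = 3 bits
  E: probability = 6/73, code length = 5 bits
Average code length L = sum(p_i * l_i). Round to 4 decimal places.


Weighted contributions p_i * l_i:
  H: (17/73) * 2 = 34/73
  B: (20/73) * 2 = 40/73
  A: (16/73) * 2 = 32/73
  G: (14/73) * 3 = 42/73
  E: (6/73) * 5 = 30/73
Sum = (34 + 40 + 32 + 42 + 30)/73 = 178/73

L = 178/73 = 2.4384 bits/symbol


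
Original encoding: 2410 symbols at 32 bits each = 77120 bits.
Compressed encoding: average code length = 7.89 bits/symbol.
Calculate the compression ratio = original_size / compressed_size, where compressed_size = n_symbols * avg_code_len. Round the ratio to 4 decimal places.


original_size = n_symbols * orig_bits = 2410 * 32 = 77120 bits
compressed_size = n_symbols * avg_code_len = 2410 * 7.89 = 19014.9 bits
ratio = original_size / compressed_size = 77120 / 19014.9 = 4.0558

Compression ratio = 4.0558


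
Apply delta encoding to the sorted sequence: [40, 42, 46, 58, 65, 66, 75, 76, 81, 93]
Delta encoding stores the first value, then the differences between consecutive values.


First value: 40
Deltas:
  42 - 40 = 2
  46 - 42 = 4
  58 - 46 = 12
  65 - 58 = 7
  66 - 65 = 1
  75 - 66 = 9
  76 - 75 = 1
  81 - 76 = 5
  93 - 81 = 12


Delta encoded: [40, 2, 4, 12, 7, 1, 9, 1, 5, 12]


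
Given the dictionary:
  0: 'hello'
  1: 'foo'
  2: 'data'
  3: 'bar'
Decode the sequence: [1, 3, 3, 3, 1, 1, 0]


Look up each index in the dictionary:
  1 -> 'foo'
  3 -> 'bar'
  3 -> 'bar'
  3 -> 'bar'
  1 -> 'foo'
  1 -> 'foo'
  0 -> 'hello'

Decoded: "foo bar bar bar foo foo hello"


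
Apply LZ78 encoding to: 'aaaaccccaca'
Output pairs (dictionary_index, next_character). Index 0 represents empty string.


LZ78 encoding steps:
Dictionary: {0: ''}
Step 1: w='' (idx 0), next='a' -> output (0, 'a'), add 'a' as idx 1
Step 2: w='a' (idx 1), next='a' -> output (1, 'a'), add 'aa' as idx 2
Step 3: w='a' (idx 1), next='c' -> output (1, 'c'), add 'ac' as idx 3
Step 4: w='' (idx 0), next='c' -> output (0, 'c'), add 'c' as idx 4
Step 5: w='c' (idx 4), next='c' -> output (4, 'c'), add 'cc' as idx 5
Step 6: w='ac' (idx 3), next='a' -> output (3, 'a'), add 'aca' as idx 6


Encoded: [(0, 'a'), (1, 'a'), (1, 'c'), (0, 'c'), (4, 'c'), (3, 'a')]


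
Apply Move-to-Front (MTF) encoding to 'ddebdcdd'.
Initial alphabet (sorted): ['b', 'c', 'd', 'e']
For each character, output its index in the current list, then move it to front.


MTF encoding:
'd': index 2 in ['b', 'c', 'd', 'e'] -> ['d', 'b', 'c', 'e']
'd': index 0 in ['d', 'b', 'c', 'e'] -> ['d', 'b', 'c', 'e']
'e': index 3 in ['d', 'b', 'c', 'e'] -> ['e', 'd', 'b', 'c']
'b': index 2 in ['e', 'd', 'b', 'c'] -> ['b', 'e', 'd', 'c']
'd': index 2 in ['b', 'e', 'd', 'c'] -> ['d', 'b', 'e', 'c']
'c': index 3 in ['d', 'b', 'e', 'c'] -> ['c', 'd', 'b', 'e']
'd': index 1 in ['c', 'd', 'b', 'e'] -> ['d', 'c', 'b', 'e']
'd': index 0 in ['d', 'c', 'b', 'e'] -> ['d', 'c', 'b', 'e']


Output: [2, 0, 3, 2, 2, 3, 1, 0]


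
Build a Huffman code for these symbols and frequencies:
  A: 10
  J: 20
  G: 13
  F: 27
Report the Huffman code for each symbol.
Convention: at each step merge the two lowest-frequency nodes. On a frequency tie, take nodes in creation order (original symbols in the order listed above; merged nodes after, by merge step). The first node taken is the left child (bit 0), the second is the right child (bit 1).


Huffman tree construction:
Step 1: Merge A(10) + G(13) = 23
Step 2: Merge J(20) + (A+G)(23) = 43
Step 3: Merge F(27) + (J+(A+G))(43) = 70
Read each symbol's code off the tree from the root (left child = 0, right child = 1).

Codes:
  A: 110 (length 3)
  J: 10 (length 2)
  G: 111 (length 3)
  F: 0 (length 1)
Average code length: 136/70 = 1.9429 bits/symbol


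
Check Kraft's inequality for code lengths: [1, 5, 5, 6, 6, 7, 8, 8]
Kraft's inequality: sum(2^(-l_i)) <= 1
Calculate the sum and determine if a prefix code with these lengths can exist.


Sum = 2^(-1) + 2^(-5) + 2^(-5) + 2^(-6) + 2^(-6) + 2^(-7) + 2^(-8) + 2^(-8)
    = 0.5 + 0.03125 + 0.03125 + 0.015625 + 0.015625 + 0.0078125 + 0.00390625 + 0.00390625
    = 156/256 = 0.609375
Since 0.609375 <= 1, Kraft's inequality IS satisfied.
A prefix code with these lengths CAN exist.

Kraft sum = 0.609375. Satisfied.


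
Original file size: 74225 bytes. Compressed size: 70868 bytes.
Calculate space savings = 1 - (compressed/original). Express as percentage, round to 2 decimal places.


ratio = compressed/original = 70868/74225 = 0.954773
savings = 1 - ratio = 1 - 0.954773 = 0.045227
as a percentage: 0.045227 * 100 = 4.52%

Space savings = 1 - 70868/74225 = 4.52%


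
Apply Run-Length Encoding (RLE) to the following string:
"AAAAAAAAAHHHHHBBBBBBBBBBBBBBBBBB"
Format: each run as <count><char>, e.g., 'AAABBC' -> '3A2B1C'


Scanning runs left to right:
  i=0: run of 'A' x 9 -> '9A'
  i=9: run of 'H' x 5 -> '5H'
  i=14: run of 'B' x 18 -> '18B'

RLE = 9A5H18B


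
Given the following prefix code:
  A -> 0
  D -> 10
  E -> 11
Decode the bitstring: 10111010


Decoding step by step:
Bits 10 -> D
Bits 11 -> E
Bits 10 -> D
Bits 10 -> D


Decoded message: DEDD


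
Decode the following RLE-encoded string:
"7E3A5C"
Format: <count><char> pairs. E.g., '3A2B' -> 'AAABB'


Expanding each <count><char> pair:
  7E -> 'EEEEEEE'
  3A -> 'AAA'
  5C -> 'CCCCC'

Decoded = EEEEEEEAAACCCCC


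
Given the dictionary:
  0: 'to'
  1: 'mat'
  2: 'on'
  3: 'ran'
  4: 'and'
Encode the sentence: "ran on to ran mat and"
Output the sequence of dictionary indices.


Look up each word in the dictionary:
  'ran' -> 3
  'on' -> 2
  'to' -> 0
  'ran' -> 3
  'mat' -> 1
  'and' -> 4

Encoded: [3, 2, 0, 3, 1, 4]


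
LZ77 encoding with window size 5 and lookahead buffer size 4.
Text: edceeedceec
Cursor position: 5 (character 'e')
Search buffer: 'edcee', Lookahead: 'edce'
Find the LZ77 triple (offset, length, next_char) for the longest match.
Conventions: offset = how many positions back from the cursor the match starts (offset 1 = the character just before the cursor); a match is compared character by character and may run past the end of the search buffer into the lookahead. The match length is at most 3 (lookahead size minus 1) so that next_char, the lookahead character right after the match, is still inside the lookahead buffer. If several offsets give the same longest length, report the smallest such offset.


Try each offset into the search buffer:
  offset=1 (pos 4, char 'e'): match length 1
  offset=2 (pos 3, char 'e'): match length 1
  offset=3 (pos 2, char 'c'): match length 0
  offset=4 (pos 1, char 'd'): match length 0
  offset=5 (pos 0, char 'e'): match length 3
Longest match has length 3 at offset 5.
next_char = character at position 5 + 3 = 8 -> 'e'

Best match: offset=5, length=3 (matching 'edc' starting at position 0)
LZ77 triple: (5, 3, 'e')


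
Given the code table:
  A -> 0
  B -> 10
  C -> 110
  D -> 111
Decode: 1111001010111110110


Decoding:
111 -> D
10 -> B
0 -> A
10 -> B
10 -> B
111 -> D
110 -> C
110 -> C


Result: DBABBDCC


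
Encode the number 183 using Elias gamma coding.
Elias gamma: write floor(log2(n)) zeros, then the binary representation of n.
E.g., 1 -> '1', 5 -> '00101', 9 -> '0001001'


num_bits = floor(log2(183)) + 1 = 8
leading_zeros = num_bits - 1 = 7
binary(183) = 10110111

Elias gamma(183) = '0000000' + '10110111' = 000000010110111 (15 bits)


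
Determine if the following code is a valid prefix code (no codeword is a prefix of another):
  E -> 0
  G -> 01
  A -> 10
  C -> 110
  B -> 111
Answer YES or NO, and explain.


Checking each pair (does one codeword prefix another?):
  E='0' vs G='01': prefix -- VIOLATION

NO -- this is NOT a valid prefix code. E (0) is a prefix of G (01).


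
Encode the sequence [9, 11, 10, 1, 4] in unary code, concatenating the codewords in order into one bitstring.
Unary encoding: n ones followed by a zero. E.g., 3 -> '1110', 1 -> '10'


Encode each number as n ones followed by a terminating 0:
  9 -> 1111111110 (10 bits)
  11 -> 111111111110 (12 bits)
  10 -> 11111111110 (11 bits)
  1 -> 10 (2 bits)
  4 -> 11110 (5 bits)
Total length = 10 + 12 + 11 + 2 + 5 = 40 bits.

Unary([9, 11, 10, 1, 4]) = 1111111110111111111110111111111101011110 (40 bits)


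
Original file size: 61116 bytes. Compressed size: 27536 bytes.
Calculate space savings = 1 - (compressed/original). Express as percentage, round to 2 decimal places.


ratio = compressed/original = 27536/61116 = 0.450553
savings = 1 - ratio = 1 - 0.450553 = 0.549447
as a percentage: 0.549447 * 100 = 54.94%

Space savings = 1 - 27536/61116 = 54.94%


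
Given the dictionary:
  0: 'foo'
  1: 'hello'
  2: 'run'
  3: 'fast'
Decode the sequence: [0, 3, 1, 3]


Look up each index in the dictionary:
  0 -> 'foo'
  3 -> 'fast'
  1 -> 'hello'
  3 -> 'fast'

Decoded: "foo fast hello fast"


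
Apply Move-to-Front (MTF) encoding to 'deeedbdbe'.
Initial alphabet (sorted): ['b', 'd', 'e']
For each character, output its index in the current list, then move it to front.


MTF encoding:
'd': index 1 in ['b', 'd', 'e'] -> ['d', 'b', 'e']
'e': index 2 in ['d', 'b', 'e'] -> ['e', 'd', 'b']
'e': index 0 in ['e', 'd', 'b'] -> ['e', 'd', 'b']
'e': index 0 in ['e', 'd', 'b'] -> ['e', 'd', 'b']
'd': index 1 in ['e', 'd', 'b'] -> ['d', 'e', 'b']
'b': index 2 in ['d', 'e', 'b'] -> ['b', 'd', 'e']
'd': index 1 in ['b', 'd', 'e'] -> ['d', 'b', 'e']
'b': index 1 in ['d', 'b', 'e'] -> ['b', 'd', 'e']
'e': index 2 in ['b', 'd', 'e'] -> ['e', 'b', 'd']


Output: [1, 2, 0, 0, 1, 2, 1, 1, 2]


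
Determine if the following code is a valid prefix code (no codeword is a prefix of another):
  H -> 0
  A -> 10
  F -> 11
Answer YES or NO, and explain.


Checking each pair (does one codeword prefix another?):
  H='0' vs A='10': no prefix
  H='0' vs F='11': no prefix
  A='10' vs H='0': no prefix
  A='10' vs F='11': no prefix
  F='11' vs H='0': no prefix
  F='11' vs A='10': no prefix
No violation found over all pairs.

YES -- this is a valid prefix code. No codeword is a prefix of any other codeword.


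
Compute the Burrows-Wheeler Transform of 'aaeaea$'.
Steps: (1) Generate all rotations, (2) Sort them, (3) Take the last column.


Rotations (sorted):
  0: $aaeaea -> last char: a
  1: a$aaeae -> last char: e
  2: aaeaea$ -> last char: $
  3: aea$aae -> last char: e
  4: aeaea$a -> last char: a
  5: ea$aaea -> last char: a
  6: eaea$aa -> last char: a


BWT = ae$eaaa


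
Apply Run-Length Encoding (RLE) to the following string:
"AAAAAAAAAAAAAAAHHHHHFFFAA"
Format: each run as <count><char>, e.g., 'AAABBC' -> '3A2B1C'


Scanning runs left to right:
  i=0: run of 'A' x 15 -> '15A'
  i=15: run of 'H' x 5 -> '5H'
  i=20: run of 'F' x 3 -> '3F'
  i=23: run of 'A' x 2 -> '2A'

RLE = 15A5H3F2A


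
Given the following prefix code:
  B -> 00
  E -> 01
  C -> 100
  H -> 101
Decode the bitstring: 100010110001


Decoding step by step:
Bits 100 -> C
Bits 01 -> E
Bits 01 -> E
Bits 100 -> C
Bits 01 -> E


Decoded message: CEECE


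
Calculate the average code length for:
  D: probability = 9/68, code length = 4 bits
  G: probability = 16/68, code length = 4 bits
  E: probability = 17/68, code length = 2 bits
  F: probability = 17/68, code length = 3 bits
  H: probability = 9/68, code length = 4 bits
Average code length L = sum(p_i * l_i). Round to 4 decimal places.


Weighted contributions p_i * l_i:
  D: (9/68) * 4 = 36/68
  G: (16/68) * 4 = 64/68
  E: (17/68) * 2 = 34/68
  F: (17/68) * 3 = 51/68
  H: (9/68) * 4 = 36/68
Sum = (36 + 64 + 34 + 51 + 36)/68 = 221/68

L = 221/68 = 3.2500 bits/symbol


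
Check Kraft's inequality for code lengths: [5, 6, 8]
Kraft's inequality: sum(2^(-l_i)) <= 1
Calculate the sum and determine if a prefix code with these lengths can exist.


Sum = 2^(-5) + 2^(-6) + 2^(-8)
    = 0.03125 + 0.015625 + 0.00390625
    = 13/256 = 0.05078125
Since 0.05078125 <= 1, Kraft's inequality IS satisfied.
A prefix code with these lengths CAN exist.

Kraft sum = 0.05078125. Satisfied.


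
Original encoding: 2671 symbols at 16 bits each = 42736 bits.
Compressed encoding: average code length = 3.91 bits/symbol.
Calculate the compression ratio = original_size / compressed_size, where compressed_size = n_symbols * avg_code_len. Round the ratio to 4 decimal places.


original_size = n_symbols * orig_bits = 2671 * 16 = 42736 bits
compressed_size = n_symbols * avg_code_len = 2671 * 3.91 = 10443.61 bits
ratio = original_size / compressed_size = 42736 / 10443.61 = 4.0921

Compression ratio = 4.0921


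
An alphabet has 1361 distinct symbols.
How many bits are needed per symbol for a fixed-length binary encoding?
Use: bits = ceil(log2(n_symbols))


log2(1361) = 10.4105
Bracket: 2^10 = 1024 < 1361 <= 2^11 = 2048
So ceil(log2(1361)) = 11

bits = ceil(log2(1361)) = ceil(10.4105) = 11 bits


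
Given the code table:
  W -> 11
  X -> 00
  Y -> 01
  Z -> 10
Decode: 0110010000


Decoding:
01 -> Y
10 -> Z
01 -> Y
00 -> X
00 -> X


Result: YZYXX


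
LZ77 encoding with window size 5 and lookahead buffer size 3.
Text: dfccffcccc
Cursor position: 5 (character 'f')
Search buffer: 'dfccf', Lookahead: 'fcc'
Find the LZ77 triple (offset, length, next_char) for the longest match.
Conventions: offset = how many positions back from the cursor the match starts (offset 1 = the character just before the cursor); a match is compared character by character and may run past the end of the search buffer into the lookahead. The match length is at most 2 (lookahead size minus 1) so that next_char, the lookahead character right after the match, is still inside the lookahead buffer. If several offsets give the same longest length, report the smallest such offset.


Try each offset into the search buffer:
  offset=1 (pos 4, char 'f'): match length 1
  offset=2 (pos 3, char 'c'): match length 0
  offset=3 (pos 2, char 'c'): match length 0
  offset=4 (pos 1, char 'f'): match length 2
  offset=5 (pos 0, char 'd'): match length 0
Longest match has length 2 at offset 4.
next_char = character at position 5 + 2 = 7 -> 'c'

Best match: offset=4, length=2 (matching 'fc' starting at position 1)
LZ77 triple: (4, 2, 'c')


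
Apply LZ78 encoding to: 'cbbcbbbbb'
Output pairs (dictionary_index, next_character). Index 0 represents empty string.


LZ78 encoding steps:
Dictionary: {0: ''}
Step 1: w='' (idx 0), next='c' -> output (0, 'c'), add 'c' as idx 1
Step 2: w='' (idx 0), next='b' -> output (0, 'b'), add 'b' as idx 2
Step 3: w='b' (idx 2), next='c' -> output (2, 'c'), add 'bc' as idx 3
Step 4: w='b' (idx 2), next='b' -> output (2, 'b'), add 'bb' as idx 4
Step 5: w='bb' (idx 4), next='b' -> output (4, 'b'), add 'bbb' as idx 5


Encoded: [(0, 'c'), (0, 'b'), (2, 'c'), (2, 'b'), (4, 'b')]


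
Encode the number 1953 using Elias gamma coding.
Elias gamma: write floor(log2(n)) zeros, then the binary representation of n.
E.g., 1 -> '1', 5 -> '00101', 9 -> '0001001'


num_bits = floor(log2(1953)) + 1 = 11
leading_zeros = num_bits - 1 = 10
binary(1953) = 11110100001

Elias gamma(1953) = '0000000000' + '11110100001' = 000000000011110100001 (21 bits)


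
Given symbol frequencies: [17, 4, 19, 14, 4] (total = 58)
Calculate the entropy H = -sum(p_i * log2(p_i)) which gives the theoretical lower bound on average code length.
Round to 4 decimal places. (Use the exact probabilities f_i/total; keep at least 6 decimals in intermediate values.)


Per-symbol terms -p_i * log2(p_i) with p_i = f_i/58:
  p = 17/58 = 0.293103: log2(p) = -1.770518, -p*log2(p) = 0.518945
  p = 4/58 = 0.068966: log2(p) = -3.857981, -p*log2(p) = 0.266068
  p = 19/58 = 0.327586: log2(p) = -1.610053, -p*log2(p) = 0.527431
  p = 14/58 = 0.241379: log2(p) = -2.050626, -p*log2(p) = 0.494979
  p = 4/58 = 0.068966: log2(p) = -3.857981, -p*log2(p) = 0.266068
H = 0.518945 + 0.266068 + 0.527431 + 0.494979 + 0.266068 = 2.073491

H = 2.0735 bits/symbol


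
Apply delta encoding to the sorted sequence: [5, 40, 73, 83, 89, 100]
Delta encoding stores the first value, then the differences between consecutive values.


First value: 5
Deltas:
  40 - 5 = 35
  73 - 40 = 33
  83 - 73 = 10
  89 - 83 = 6
  100 - 89 = 11


Delta encoded: [5, 35, 33, 10, 6, 11]


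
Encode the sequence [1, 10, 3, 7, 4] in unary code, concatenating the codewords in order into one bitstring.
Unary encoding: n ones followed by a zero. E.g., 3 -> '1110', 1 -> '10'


Encode each number as n ones followed by a terminating 0:
  1 -> 10 (2 bits)
  10 -> 11111111110 (11 bits)
  3 -> 1110 (4 bits)
  7 -> 11111110 (8 bits)
  4 -> 11110 (5 bits)
Total length = 2 + 11 + 4 + 8 + 5 = 30 bits.

Unary([1, 10, 3, 7, 4]) = 101111111111011101111111011110 (30 bits)


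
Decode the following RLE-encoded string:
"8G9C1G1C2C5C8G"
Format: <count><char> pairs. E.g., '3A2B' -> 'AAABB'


Expanding each <count><char> pair:
  8G -> 'GGGGGGGG'
  9C -> 'CCCCCCCCC'
  1G -> 'G'
  1C -> 'C'
  2C -> 'CC'
  5C -> 'CCCCC'
  8G -> 'GGGGGGGG'

Decoded = GGGGGGGGCCCCCCCCCGCCCCCCCCGGGGGGGG


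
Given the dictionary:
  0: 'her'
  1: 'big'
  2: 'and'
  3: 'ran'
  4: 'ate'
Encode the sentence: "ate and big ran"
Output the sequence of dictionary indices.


Look up each word in the dictionary:
  'ate' -> 4
  'and' -> 2
  'big' -> 1
  'ran' -> 3

Encoded: [4, 2, 1, 3]


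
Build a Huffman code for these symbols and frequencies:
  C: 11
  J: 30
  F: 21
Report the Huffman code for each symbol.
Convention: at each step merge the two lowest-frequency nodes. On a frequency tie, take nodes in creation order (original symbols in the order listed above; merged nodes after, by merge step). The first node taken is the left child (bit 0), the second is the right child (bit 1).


Huffman tree construction:
Step 1: Merge C(11) + F(21) = 32
Step 2: Merge J(30) + (C+F)(32) = 62
Read each symbol's code off the tree from the root (left child = 0, right child = 1).

Codes:
  C: 10 (length 2)
  J: 0 (length 1)
  F: 11 (length 2)
Average code length: 94/62 = 1.5161 bits/symbol


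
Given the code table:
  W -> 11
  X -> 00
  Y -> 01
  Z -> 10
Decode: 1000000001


Decoding:
10 -> Z
00 -> X
00 -> X
00 -> X
01 -> Y


Result: ZXXXY


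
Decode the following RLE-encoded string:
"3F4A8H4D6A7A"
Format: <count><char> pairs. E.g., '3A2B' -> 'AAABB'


Expanding each <count><char> pair:
  3F -> 'FFF'
  4A -> 'AAAA'
  8H -> 'HHHHHHHH'
  4D -> 'DDDD'
  6A -> 'AAAAAA'
  7A -> 'AAAAAAA'

Decoded = FFFAAAAHHHHHHHHDDDDAAAAAAAAAAAAA


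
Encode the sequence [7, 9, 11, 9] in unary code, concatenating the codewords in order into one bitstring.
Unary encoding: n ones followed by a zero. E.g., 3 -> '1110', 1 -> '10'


Encode each number as n ones followed by a terminating 0:
  7 -> 11111110 (8 bits)
  9 -> 1111111110 (10 bits)
  11 -> 111111111110 (12 bits)
  9 -> 1111111110 (10 bits)
Total length = 8 + 10 + 12 + 10 = 40 bits.

Unary([7, 9, 11, 9]) = 1111111011111111101111111111101111111110 (40 bits)


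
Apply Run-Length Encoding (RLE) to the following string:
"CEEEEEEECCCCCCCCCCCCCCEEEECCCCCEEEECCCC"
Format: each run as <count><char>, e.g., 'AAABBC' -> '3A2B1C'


Scanning runs left to right:
  i=0: run of 'C' x 1 -> '1C'
  i=1: run of 'E' x 7 -> '7E'
  i=8: run of 'C' x 14 -> '14C'
  i=22: run of 'E' x 4 -> '4E'
  i=26: run of 'C' x 5 -> '5C'
  i=31: run of 'E' x 4 -> '4E'
  i=35: run of 'C' x 4 -> '4C'

RLE = 1C7E14C4E5C4E4C


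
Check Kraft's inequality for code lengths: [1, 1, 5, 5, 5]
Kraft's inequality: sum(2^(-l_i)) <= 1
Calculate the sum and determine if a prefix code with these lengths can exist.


Sum = 2^(-1) + 2^(-1) + 2^(-5) + 2^(-5) + 2^(-5)
    = 0.5 + 0.5 + 0.03125 + 0.03125 + 0.03125
    = 35/32 = 1.09375
Since 1.09375 > 1, Kraft's inequality is NOT satisfied.
A prefix code with these lengths CANNOT exist.

Kraft sum = 1.09375. Not satisfied.


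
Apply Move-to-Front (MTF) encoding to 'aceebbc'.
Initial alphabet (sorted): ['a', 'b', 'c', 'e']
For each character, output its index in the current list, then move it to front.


MTF encoding:
'a': index 0 in ['a', 'b', 'c', 'e'] -> ['a', 'b', 'c', 'e']
'c': index 2 in ['a', 'b', 'c', 'e'] -> ['c', 'a', 'b', 'e']
'e': index 3 in ['c', 'a', 'b', 'e'] -> ['e', 'c', 'a', 'b']
'e': index 0 in ['e', 'c', 'a', 'b'] -> ['e', 'c', 'a', 'b']
'b': index 3 in ['e', 'c', 'a', 'b'] -> ['b', 'e', 'c', 'a']
'b': index 0 in ['b', 'e', 'c', 'a'] -> ['b', 'e', 'c', 'a']
'c': index 2 in ['b', 'e', 'c', 'a'] -> ['c', 'b', 'e', 'a']


Output: [0, 2, 3, 0, 3, 0, 2]


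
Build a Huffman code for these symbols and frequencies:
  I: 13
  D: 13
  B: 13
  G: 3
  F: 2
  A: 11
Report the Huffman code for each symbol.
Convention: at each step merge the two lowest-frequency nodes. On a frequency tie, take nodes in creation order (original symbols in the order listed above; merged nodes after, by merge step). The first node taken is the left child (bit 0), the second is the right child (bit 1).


Huffman tree construction:
Step 1: Merge F(2) + G(3) = 5
Step 2: Merge (F+G)(5) + A(11) = 16
Step 3: Merge I(13) + D(13) = 26
Step 4: Merge B(13) + ((F+G)+A)(16) = 29
Step 5: Merge (I+D)(26) + (B+((F+G)+A))(29) = 55
Read each symbol's code off the tree from the root (left child = 0, right child = 1).

Codes:
  I: 00 (length 2)
  D: 01 (length 2)
  B: 10 (length 2)
  G: 1101 (length 4)
  F: 1100 (length 4)
  A: 111 (length 3)
Average code length: 131/55 = 2.3818 bits/symbol


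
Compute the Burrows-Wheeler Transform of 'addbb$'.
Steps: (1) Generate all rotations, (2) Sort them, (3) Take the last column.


Rotations (sorted):
  0: $addbb -> last char: b
  1: addbb$ -> last char: $
  2: b$addb -> last char: b
  3: bb$add -> last char: d
  4: dbb$ad -> last char: d
  5: ddbb$a -> last char: a


BWT = b$bdda


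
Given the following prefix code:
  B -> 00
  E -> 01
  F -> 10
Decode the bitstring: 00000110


Decoding step by step:
Bits 00 -> B
Bits 00 -> B
Bits 01 -> E
Bits 10 -> F


Decoded message: BBEF


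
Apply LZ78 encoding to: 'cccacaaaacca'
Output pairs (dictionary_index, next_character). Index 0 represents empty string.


LZ78 encoding steps:
Dictionary: {0: ''}
Step 1: w='' (idx 0), next='c' -> output (0, 'c'), add 'c' as idx 1
Step 2: w='c' (idx 1), next='c' -> output (1, 'c'), add 'cc' as idx 2
Step 3: w='' (idx 0), next='a' -> output (0, 'a'), add 'a' as idx 3
Step 4: w='c' (idx 1), next='a' -> output (1, 'a'), add 'ca' as idx 4
Step 5: w='a' (idx 3), next='a' -> output (3, 'a'), add 'aa' as idx 5
Step 6: w='a' (idx 3), next='c' -> output (3, 'c'), add 'ac' as idx 6
Step 7: w='ca' (idx 4), end of input -> output (4, '')


Encoded: [(0, 'c'), (1, 'c'), (0, 'a'), (1, 'a'), (3, 'a'), (3, 'c'), (4, '')]


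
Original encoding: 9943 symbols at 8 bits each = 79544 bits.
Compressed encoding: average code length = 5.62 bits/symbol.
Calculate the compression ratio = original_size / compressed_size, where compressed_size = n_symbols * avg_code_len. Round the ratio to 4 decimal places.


original_size = n_symbols * orig_bits = 9943 * 8 = 79544 bits
compressed_size = n_symbols * avg_code_len = 9943 * 5.62 = 55879.66 bits
ratio = original_size / compressed_size = 79544 / 55879.66 = 1.4235

Compression ratio = 1.4235


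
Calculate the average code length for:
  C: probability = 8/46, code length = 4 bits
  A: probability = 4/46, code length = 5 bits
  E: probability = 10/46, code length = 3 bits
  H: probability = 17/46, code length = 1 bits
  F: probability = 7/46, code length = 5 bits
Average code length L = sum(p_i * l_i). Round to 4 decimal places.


Weighted contributions p_i * l_i:
  C: (8/46) * 4 = 32/46
  A: (4/46) * 5 = 20/46
  E: (10/46) * 3 = 30/46
  H: (17/46) * 1 = 17/46
  F: (7/46) * 5 = 35/46
Sum = (32 + 20 + 30 + 17 + 35)/46 = 134/46

L = 134/46 = 2.9130 bits/symbol


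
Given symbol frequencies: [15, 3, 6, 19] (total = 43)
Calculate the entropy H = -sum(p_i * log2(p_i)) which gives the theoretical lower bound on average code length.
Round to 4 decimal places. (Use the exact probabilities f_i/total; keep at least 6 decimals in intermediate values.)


Per-symbol terms -p_i * log2(p_i) with p_i = f_i/43:
  p = 15/43 = 0.348837: log2(p) = -1.519374, -p*log2(p) = 0.530014
  p = 3/43 = 0.069767: log2(p) = -3.841302, -p*log2(p) = 0.267998
  p = 6/43 = 0.139535: log2(p) = -2.841302, -p*log2(p) = 0.396461
  p = 19/43 = 0.441860: log2(p) = -1.178337, -p*log2(p) = 0.520661
H = 0.530014 + 0.267998 + 0.396461 + 0.520661 = 1.715134

H = 1.7151 bits/symbol


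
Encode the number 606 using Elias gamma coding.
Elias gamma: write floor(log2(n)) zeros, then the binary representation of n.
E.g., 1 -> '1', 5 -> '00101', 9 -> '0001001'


num_bits = floor(log2(606)) + 1 = 10
leading_zeros = num_bits - 1 = 9
binary(606) = 1001011110

Elias gamma(606) = '000000000' + '1001011110' = 0000000001001011110 (19 bits)


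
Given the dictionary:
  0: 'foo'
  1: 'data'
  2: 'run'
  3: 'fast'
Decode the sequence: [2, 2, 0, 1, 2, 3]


Look up each index in the dictionary:
  2 -> 'run'
  2 -> 'run'
  0 -> 'foo'
  1 -> 'data'
  2 -> 'run'
  3 -> 'fast'

Decoded: "run run foo data run fast"


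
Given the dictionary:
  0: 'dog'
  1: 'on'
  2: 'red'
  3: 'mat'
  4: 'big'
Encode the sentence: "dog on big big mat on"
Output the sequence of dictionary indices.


Look up each word in the dictionary:
  'dog' -> 0
  'on' -> 1
  'big' -> 4
  'big' -> 4
  'mat' -> 3
  'on' -> 1

Encoded: [0, 1, 4, 4, 3, 1]


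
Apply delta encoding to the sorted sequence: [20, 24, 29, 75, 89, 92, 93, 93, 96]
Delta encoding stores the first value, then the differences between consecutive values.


First value: 20
Deltas:
  24 - 20 = 4
  29 - 24 = 5
  75 - 29 = 46
  89 - 75 = 14
  92 - 89 = 3
  93 - 92 = 1
  93 - 93 = 0
  96 - 93 = 3


Delta encoded: [20, 4, 5, 46, 14, 3, 1, 0, 3]


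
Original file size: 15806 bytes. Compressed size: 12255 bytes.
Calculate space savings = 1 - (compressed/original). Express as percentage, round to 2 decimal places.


ratio = compressed/original = 12255/15806 = 0.775338
savings = 1 - ratio = 1 - 0.775338 = 0.224662
as a percentage: 0.224662 * 100 = 22.47%

Space savings = 1 - 12255/15806 = 22.47%


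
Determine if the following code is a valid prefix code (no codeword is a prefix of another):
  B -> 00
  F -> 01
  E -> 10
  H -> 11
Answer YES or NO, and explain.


Checking each pair (does one codeword prefix another?):
  B='00' vs F='01': no prefix
  B='00' vs E='10': no prefix
  B='00' vs H='11': no prefix
  F='01' vs B='00': no prefix
  F='01' vs E='10': no prefix
  F='01' vs H='11': no prefix
  E='10' vs B='00': no prefix
  E='10' vs F='01': no prefix
  E='10' vs H='11': no prefix
  H='11' vs B='00': no prefix
  H='11' vs F='01': no prefix
  H='11' vs E='10': no prefix
No violation found over all pairs.

YES -- this is a valid prefix code. No codeword is a prefix of any other codeword.
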